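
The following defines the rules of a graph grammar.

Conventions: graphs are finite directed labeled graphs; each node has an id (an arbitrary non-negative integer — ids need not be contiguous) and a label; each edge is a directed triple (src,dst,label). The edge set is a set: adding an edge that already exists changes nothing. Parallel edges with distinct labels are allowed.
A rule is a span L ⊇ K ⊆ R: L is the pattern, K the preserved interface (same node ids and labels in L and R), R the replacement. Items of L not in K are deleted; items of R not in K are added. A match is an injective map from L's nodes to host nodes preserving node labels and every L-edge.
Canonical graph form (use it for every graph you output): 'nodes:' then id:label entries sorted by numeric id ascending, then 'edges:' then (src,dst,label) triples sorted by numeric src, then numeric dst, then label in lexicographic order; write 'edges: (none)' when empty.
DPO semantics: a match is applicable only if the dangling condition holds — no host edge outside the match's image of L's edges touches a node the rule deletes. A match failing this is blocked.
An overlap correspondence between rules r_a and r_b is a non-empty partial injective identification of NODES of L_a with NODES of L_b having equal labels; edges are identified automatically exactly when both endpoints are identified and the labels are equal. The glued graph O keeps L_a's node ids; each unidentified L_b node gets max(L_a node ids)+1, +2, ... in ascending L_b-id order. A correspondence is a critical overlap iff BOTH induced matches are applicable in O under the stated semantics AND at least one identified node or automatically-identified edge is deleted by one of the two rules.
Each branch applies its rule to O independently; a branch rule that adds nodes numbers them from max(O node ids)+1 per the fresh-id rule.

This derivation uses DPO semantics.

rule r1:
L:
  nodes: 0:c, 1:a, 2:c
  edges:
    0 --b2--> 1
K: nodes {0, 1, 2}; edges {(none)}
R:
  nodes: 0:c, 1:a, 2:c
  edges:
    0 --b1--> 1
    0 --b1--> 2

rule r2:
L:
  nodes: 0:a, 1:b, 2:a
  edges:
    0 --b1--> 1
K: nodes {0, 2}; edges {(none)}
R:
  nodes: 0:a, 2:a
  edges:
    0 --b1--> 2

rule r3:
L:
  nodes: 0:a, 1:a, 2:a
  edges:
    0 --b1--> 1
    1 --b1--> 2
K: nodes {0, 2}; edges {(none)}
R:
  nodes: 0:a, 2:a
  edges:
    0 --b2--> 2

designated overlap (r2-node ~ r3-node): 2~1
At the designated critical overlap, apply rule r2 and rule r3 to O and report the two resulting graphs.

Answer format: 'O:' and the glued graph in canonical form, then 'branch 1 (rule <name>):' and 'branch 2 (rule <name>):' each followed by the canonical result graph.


O:
nodes: 0:a, 1:b, 2:a, 3:a, 4:a
edges: (0,1,b1); (2,4,b1); (3,2,b1)
branch 1 (rule r2):
nodes: 0:a, 2:a, 3:a, 4:a
edges: (0,2,b1); (2,4,b1); (3,2,b1)
branch 2 (rule r3):
nodes: 0:a, 1:b, 3:a, 4:a
edges: (0,1,b1); (3,4,b2)


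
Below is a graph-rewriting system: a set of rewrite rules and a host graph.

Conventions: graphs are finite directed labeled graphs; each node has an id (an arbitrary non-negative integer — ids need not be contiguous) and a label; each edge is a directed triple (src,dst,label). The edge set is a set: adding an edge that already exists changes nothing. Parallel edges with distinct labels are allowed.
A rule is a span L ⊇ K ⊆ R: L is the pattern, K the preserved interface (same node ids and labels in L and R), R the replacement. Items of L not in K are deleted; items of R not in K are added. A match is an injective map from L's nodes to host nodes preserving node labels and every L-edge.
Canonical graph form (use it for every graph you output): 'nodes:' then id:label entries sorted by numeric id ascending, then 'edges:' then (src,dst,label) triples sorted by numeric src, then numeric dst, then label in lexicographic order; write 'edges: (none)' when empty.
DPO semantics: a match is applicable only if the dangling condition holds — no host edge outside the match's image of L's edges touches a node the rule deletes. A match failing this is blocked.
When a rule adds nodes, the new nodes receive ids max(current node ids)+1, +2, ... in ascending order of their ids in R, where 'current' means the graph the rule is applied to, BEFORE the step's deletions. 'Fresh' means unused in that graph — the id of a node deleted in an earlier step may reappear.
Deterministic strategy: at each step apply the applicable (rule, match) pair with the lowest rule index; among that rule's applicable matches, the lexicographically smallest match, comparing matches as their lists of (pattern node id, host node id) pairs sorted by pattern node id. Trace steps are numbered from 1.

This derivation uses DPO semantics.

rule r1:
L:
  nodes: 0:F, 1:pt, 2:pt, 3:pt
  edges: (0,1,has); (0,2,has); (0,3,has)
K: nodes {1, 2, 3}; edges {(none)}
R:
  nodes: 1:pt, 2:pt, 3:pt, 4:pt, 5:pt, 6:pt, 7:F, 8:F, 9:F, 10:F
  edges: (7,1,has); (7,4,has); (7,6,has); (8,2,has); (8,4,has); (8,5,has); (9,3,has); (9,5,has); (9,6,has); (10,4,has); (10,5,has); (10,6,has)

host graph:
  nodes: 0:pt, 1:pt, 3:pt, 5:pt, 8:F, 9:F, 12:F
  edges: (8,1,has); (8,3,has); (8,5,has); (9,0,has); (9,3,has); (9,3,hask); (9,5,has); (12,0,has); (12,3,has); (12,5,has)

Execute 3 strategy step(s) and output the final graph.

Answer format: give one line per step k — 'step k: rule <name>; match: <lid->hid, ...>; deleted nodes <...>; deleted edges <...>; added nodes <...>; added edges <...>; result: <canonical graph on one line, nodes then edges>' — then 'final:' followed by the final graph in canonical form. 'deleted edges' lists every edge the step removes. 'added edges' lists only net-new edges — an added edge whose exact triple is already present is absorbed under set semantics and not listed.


step 1: rule r1; match: 0->8, 1->1, 2->3, 3->5; deleted nodes 8; deleted edges (8,1,has); (8,3,has); (8,5,has); added nodes 13, 14, 15, 16, 17, 18, 19; added edges (16,1,has); (16,13,has); (16,15,has); (17,3,has); (17,13,has); (17,14,has); (18,5,has); (18,14,has); (18,15,has); (19,13,has); (19,14,has); (19,15,has); result: nodes: 0:pt, 1:pt, 3:pt, 5:pt, 9:F, 12:F, 13:pt, 14:pt, 15:pt, 16:F, 17:F, 18:F, 19:F edges: (9,0,has); (9,3,has); (9,3,hask); (9,5,has); (12,0,has); (12,3,has); (12,5,has); (16,1,has); (16,13,has); (16,15,has); (17,3,has); (17,13,has); (17,14,has); (18,5,has); (18,14,has); (18,15,has); (19,13,has); (19,14,has); (19,15,has)
step 2: rule r1; match: 0->12, 1->0, 2->3, 3->5; deleted nodes 12; deleted edges (12,0,has); (12,3,has); (12,5,has); added nodes 20, 21, 22, 23, 24, 25, 26; added edges (23,0,has); (23,20,has); (23,22,has); (24,3,has); (24,20,has); (24,21,has); (25,5,has); (25,21,has); (25,22,has); (26,20,has); (26,21,has); (26,22,has); result: nodes: 0:pt, 1:pt, 3:pt, 5:pt, 9:F, 13:pt, 14:pt, 15:pt, 16:F, 17:F, 18:F, 19:F, 20:pt, 21:pt, 22:pt, 23:F, 24:F, 25:F, 26:F edges: (9,0,has); (9,3,has); (9,3,hask); (9,5,has); (16,1,has); (16,13,has); (16,15,has); (17,3,has); (17,13,has); (17,14,has); (18,5,has); (18,14,has); (18,15,has); (19,13,has); (19,14,has); (19,15,has); (23,0,has); (23,20,has); (23,22,has); (24,3,has); (24,20,has); (24,21,has); (25,5,has); (25,21,has); (25,22,has); (26,20,has); (26,21,has); (26,22,has)
step 3: rule r1; match: 0->16, 1->1, 2->13, 3->15; deleted nodes 16; deleted edges (16,1,has); (16,13,has); (16,15,has); added nodes 27, 28, 29, 30, 31, 32, 33; added edges (30,1,has); (30,27,has); (30,29,has); (31,13,has); (31,27,has); (31,28,has); (32,15,has); (32,28,has); (32,29,has); (33,27,has); (33,28,has); (33,29,has); result: nodes: 0:pt, 1:pt, 3:pt, 5:pt, 9:F, 13:pt, 14:pt, 15:pt, 17:F, 18:F, 19:F, 20:pt, 21:pt, 22:pt, 23:F, 24:F, 25:F, 26:F, 27:pt, 28:pt, 29:pt, 30:F, 31:F, 32:F, 33:F edges: (9,0,has); (9,3,has); (9,3,hask); (9,5,has); (17,3,has); (17,13,has); (17,14,has); (18,5,has); (18,14,has); (18,15,has); (19,13,has); (19,14,has); (19,15,has); (23,0,has); (23,20,has); (23,22,has); (24,3,has); (24,20,has); (24,21,has); (25,5,has); (25,21,has); (25,22,has); (26,20,has); (26,21,has); (26,22,has); (30,1,has); (30,27,has); (30,29,has); (31,13,has); (31,27,has); (31,28,has); (32,15,has); (32,28,has); (32,29,has); (33,27,has); (33,28,has); (33,29,has)
final:
nodes: 0:pt, 1:pt, 3:pt, 5:pt, 9:F, 13:pt, 14:pt, 15:pt, 17:F, 18:F, 19:F, 20:pt, 21:pt, 22:pt, 23:F, 24:F, 25:F, 26:F, 27:pt, 28:pt, 29:pt, 30:F, 31:F, 32:F, 33:F
edges: (9,0,has); (9,3,has); (9,3,hask); (9,5,has); (17,3,has); (17,13,has); (17,14,has); (18,5,has); (18,14,has); (18,15,has); (19,13,has); (19,14,has); (19,15,has); (23,0,has); (23,20,has); (23,22,has); (24,3,has); (24,20,has); (24,21,has); (25,5,has); (25,21,has); (25,22,has); (26,20,has); (26,21,has); (26,22,has); (30,1,has); (30,27,has); (30,29,has); (31,13,has); (31,27,has); (31,28,has); (32,15,has); (32,28,has); (32,29,has); (33,27,has); (33,28,has); (33,29,has)


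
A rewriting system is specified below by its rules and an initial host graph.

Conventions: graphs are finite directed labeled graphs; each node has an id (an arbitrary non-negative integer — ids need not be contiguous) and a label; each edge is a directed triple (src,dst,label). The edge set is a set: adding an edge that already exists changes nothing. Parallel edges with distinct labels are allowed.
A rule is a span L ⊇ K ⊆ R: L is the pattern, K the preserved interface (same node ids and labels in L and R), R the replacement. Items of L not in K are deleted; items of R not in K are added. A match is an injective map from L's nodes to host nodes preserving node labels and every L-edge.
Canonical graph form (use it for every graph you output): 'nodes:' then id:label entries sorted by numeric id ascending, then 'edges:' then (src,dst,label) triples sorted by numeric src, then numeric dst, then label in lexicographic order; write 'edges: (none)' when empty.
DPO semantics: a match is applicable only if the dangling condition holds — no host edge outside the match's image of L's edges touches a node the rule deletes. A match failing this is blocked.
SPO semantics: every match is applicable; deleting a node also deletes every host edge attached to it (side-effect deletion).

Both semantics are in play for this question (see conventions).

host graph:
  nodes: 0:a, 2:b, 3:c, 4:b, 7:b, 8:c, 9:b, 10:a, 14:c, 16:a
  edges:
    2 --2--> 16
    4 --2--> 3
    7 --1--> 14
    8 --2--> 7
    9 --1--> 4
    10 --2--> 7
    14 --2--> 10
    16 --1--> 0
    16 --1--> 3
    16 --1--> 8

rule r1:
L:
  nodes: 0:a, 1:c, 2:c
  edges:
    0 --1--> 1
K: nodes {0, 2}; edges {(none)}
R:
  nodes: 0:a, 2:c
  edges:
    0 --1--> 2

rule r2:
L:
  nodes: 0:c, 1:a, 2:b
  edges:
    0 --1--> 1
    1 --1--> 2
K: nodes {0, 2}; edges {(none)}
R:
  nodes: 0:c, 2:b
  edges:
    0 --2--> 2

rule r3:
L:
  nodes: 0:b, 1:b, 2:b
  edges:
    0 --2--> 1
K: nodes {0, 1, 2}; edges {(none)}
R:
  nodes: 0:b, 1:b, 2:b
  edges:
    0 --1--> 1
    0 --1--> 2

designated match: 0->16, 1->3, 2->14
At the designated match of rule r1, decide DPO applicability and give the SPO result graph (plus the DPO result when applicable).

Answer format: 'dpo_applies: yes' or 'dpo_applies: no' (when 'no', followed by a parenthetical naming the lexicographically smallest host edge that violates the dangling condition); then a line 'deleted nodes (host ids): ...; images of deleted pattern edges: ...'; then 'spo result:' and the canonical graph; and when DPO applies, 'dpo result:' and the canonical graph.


dpo_applies: no
(the rule deletes node 3, which keeps host edge (4,3,2) outside the match image — the dangling condition fails, DPO blocks; SPO proceeds and side-deletes such edges)
deleted nodes (host ids): 3; images of deleted pattern edges: (16,3,1)
spo result:
nodes: 0:a, 2:b, 4:b, 7:b, 8:c, 9:b, 10:a, 14:c, 16:a
edges: (2,16,2); (7,14,1); (8,7,2); (9,4,1); (10,7,2); (14,10,2); (16,0,1); (16,8,1); (16,14,1)


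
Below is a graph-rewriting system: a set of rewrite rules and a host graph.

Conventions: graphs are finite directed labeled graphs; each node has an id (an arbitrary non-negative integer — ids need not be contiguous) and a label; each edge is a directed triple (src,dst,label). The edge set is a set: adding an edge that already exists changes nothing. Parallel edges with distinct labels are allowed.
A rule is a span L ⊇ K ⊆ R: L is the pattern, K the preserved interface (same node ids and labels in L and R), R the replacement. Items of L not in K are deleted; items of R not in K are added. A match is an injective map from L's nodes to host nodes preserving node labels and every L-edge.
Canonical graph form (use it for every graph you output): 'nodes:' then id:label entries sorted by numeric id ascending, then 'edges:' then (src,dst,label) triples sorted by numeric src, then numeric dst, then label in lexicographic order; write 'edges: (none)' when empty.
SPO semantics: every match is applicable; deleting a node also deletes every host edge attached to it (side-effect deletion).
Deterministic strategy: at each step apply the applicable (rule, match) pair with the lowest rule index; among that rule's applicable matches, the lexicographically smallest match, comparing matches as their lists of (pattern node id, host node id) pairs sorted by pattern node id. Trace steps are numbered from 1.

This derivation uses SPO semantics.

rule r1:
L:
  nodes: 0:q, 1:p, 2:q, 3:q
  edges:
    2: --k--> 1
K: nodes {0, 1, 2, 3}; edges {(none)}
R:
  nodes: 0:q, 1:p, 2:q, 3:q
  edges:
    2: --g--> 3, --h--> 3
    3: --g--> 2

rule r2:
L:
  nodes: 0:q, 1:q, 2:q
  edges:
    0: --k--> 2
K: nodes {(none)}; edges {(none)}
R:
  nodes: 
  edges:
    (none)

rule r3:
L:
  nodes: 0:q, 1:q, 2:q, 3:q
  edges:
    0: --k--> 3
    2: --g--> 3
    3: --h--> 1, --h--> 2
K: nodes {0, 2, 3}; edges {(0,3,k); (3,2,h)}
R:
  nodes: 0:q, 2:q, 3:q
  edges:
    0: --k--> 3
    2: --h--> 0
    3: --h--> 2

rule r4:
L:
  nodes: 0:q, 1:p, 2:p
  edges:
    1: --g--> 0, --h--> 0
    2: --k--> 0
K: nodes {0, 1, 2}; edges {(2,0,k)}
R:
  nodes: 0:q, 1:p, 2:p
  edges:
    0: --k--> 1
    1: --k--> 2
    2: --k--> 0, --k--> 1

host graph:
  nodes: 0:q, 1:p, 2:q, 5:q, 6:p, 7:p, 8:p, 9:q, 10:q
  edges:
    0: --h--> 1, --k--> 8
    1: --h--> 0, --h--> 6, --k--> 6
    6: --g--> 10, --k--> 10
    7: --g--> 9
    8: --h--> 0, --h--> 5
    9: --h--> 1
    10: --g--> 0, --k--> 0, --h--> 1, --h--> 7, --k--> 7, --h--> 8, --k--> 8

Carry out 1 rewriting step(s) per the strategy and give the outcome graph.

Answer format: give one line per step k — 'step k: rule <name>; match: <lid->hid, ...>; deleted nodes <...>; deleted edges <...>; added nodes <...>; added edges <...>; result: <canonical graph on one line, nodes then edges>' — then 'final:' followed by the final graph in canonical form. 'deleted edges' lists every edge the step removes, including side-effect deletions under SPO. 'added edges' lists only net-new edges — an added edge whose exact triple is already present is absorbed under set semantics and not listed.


step 1: rule r1; match: 0->0, 1->7, 2->10, 3->2; deleted nodes (none); deleted edges (10,7,k); added nodes (none); added edges (2,10,g); (10,2,g); (10,2,h); result: nodes: 0:q, 1:p, 2:q, 5:q, 6:p, 7:p, 8:p, 9:q, 10:q edges: (0,1,h); (0,8,k); (1,0,h); (1,6,h); (1,6,k); (2,10,g); (6,10,g); (6,10,k); (7,9,g); (8,0,h); (8,5,h); (9,1,h); (10,0,g); (10,0,k); (10,1,h); (10,2,g); (10,2,h); (10,7,h); (10,8,h); (10,8,k)
final:
nodes: 0:q, 1:p, 2:q, 5:q, 6:p, 7:p, 8:p, 9:q, 10:q
edges: (0,1,h); (0,8,k); (1,0,h); (1,6,h); (1,6,k); (2,10,g); (6,10,g); (6,10,k); (7,9,g); (8,0,h); (8,5,h); (9,1,h); (10,0,g); (10,0,k); (10,1,h); (10,2,g); (10,2,h); (10,7,h); (10,8,h); (10,8,k)


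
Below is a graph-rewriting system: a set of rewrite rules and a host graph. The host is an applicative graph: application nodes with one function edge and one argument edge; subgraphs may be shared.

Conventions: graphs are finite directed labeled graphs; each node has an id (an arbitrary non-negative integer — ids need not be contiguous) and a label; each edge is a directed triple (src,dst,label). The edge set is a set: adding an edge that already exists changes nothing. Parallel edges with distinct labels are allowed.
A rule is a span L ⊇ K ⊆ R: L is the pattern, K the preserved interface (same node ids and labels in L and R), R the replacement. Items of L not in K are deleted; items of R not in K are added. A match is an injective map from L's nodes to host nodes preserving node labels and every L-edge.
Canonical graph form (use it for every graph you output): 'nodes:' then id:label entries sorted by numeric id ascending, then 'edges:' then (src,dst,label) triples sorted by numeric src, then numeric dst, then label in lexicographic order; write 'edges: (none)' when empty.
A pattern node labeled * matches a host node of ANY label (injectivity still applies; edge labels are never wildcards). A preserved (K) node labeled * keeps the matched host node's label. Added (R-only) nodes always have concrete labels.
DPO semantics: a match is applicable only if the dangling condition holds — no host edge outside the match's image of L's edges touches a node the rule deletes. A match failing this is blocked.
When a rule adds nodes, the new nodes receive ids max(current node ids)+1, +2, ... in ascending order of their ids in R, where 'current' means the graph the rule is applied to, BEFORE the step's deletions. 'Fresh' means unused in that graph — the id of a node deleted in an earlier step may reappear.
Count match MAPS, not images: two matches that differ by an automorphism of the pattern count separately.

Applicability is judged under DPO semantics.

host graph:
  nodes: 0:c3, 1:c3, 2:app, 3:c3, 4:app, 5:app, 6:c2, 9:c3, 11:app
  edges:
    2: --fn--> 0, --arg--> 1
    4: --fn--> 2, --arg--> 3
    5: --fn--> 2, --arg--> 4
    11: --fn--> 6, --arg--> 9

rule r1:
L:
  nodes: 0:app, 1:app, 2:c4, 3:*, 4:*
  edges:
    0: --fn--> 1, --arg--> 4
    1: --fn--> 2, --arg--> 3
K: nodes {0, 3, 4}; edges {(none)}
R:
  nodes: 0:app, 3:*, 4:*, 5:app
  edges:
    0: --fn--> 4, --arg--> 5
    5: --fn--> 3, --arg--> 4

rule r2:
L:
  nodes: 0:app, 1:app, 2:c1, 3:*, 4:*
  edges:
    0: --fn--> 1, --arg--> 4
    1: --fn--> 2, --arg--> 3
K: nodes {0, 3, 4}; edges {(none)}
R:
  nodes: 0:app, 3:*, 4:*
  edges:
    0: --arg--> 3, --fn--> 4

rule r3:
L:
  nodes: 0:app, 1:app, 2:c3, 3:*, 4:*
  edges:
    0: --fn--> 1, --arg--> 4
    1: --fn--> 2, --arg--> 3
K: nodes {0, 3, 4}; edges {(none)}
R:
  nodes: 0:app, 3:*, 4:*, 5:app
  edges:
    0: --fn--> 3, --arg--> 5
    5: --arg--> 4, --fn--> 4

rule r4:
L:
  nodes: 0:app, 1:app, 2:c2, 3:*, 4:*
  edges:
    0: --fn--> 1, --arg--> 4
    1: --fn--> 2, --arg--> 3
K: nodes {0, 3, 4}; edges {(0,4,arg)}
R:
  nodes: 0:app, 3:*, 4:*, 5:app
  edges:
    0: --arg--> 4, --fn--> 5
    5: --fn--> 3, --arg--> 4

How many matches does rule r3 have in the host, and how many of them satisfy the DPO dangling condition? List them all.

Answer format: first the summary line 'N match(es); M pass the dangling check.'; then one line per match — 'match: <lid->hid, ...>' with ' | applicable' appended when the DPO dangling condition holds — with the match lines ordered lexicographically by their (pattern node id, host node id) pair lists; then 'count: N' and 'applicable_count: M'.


2 match(es); 0 pass the dangling check.
match: 0->4, 1->2, 2->0, 3->1, 4->3
match: 0->5, 1->2, 2->0, 3->1, 4->4
count: 2
applicable_count: 0


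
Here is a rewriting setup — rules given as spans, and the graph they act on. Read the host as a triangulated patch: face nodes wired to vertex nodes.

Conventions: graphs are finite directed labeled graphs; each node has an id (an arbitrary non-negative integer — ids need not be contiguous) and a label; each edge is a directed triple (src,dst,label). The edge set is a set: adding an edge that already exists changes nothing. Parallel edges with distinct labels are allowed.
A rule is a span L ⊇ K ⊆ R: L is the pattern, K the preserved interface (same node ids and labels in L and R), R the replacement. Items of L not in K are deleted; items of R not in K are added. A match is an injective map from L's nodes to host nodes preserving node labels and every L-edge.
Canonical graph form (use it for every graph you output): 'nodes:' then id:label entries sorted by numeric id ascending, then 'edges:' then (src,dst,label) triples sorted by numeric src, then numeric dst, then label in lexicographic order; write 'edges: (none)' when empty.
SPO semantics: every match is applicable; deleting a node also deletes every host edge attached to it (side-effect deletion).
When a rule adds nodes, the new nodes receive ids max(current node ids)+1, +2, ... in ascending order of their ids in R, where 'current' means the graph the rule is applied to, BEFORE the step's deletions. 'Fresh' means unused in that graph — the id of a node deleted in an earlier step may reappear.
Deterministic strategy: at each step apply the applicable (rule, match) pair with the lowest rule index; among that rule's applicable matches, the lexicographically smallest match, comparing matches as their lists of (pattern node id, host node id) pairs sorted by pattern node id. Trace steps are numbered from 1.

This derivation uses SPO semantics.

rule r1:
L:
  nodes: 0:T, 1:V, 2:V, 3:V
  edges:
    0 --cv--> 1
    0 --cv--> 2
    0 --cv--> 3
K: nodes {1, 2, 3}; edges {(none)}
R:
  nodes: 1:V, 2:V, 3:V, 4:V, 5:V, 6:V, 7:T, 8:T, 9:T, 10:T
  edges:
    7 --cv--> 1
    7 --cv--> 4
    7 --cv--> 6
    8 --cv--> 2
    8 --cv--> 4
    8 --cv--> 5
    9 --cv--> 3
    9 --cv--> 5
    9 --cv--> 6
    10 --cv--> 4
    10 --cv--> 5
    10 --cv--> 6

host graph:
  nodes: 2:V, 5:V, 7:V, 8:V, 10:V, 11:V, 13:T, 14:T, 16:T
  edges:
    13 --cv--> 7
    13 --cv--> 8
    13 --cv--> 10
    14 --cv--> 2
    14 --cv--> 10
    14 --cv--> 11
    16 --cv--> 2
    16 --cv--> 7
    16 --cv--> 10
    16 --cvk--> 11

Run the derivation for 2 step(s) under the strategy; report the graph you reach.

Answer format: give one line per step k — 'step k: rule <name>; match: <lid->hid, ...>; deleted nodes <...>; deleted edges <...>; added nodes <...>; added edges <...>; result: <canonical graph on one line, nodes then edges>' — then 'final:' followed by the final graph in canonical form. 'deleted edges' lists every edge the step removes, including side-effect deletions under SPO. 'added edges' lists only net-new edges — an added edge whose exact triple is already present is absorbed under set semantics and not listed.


step 1: rule r1; match: 0->13, 1->7, 2->8, 3->10; deleted nodes 13; deleted edges (13,7,cv); (13,8,cv); (13,10,cv); added nodes 17, 18, 19, 20, 21, 22, 23; added edges (20,7,cv); (20,17,cv); (20,19,cv); (21,8,cv); (21,17,cv); (21,18,cv); (22,10,cv); (22,18,cv); (22,19,cv); (23,17,cv); (23,18,cv); (23,19,cv); result: nodes: 2:V, 5:V, 7:V, 8:V, 10:V, 11:V, 14:T, 16:T, 17:V, 18:V, 19:V, 20:T, 21:T, 22:T, 23:T edges: (14,2,cv); (14,10,cv); (14,11,cv); (16,2,cv); (16,7,cv); (16,10,cv); (16,11,cvk); (20,7,cv); (20,17,cv); (20,19,cv); (21,8,cv); (21,17,cv); (21,18,cv); (22,10,cv); (22,18,cv); (22,19,cv); (23,17,cv); (23,18,cv); (23,19,cv)
step 2: rule r1; match: 0->14, 1->2, 2->10, 3->11; deleted nodes 14; deleted edges (14,2,cv); (14,10,cv); (14,11,cv); added nodes 24, 25, 26, 27, 28, 29, 30; added edges (27,2,cv); (27,24,cv); (27,26,cv); (28,10,cv); (28,24,cv); (28,25,cv); (29,11,cv); (29,25,cv); (29,26,cv); (30,24,cv); (30,25,cv); (30,26,cv); result: nodes: 2:V, 5:V, 7:V, 8:V, 10:V, 11:V, 16:T, 17:V, 18:V, 19:V, 20:T, 21:T, 22:T, 23:T, 24:V, 25:V, 26:V, 27:T, 28:T, 29:T, 30:T edges: (16,2,cv); (16,7,cv); (16,10,cv); (16,11,cvk); (20,7,cv); (20,17,cv); (20,19,cv); (21,8,cv); (21,17,cv); (21,18,cv); (22,10,cv); (22,18,cv); (22,19,cv); (23,17,cv); (23,18,cv); (23,19,cv); (27,2,cv); (27,24,cv); (27,26,cv); (28,10,cv); (28,24,cv); (28,25,cv); (29,11,cv); (29,25,cv); (29,26,cv); (30,24,cv); (30,25,cv); (30,26,cv)
final:
nodes: 2:V, 5:V, 7:V, 8:V, 10:V, 11:V, 16:T, 17:V, 18:V, 19:V, 20:T, 21:T, 22:T, 23:T, 24:V, 25:V, 26:V, 27:T, 28:T, 29:T, 30:T
edges: (16,2,cv); (16,7,cv); (16,10,cv); (16,11,cvk); (20,7,cv); (20,17,cv); (20,19,cv); (21,8,cv); (21,17,cv); (21,18,cv); (22,10,cv); (22,18,cv); (22,19,cv); (23,17,cv); (23,18,cv); (23,19,cv); (27,2,cv); (27,24,cv); (27,26,cv); (28,10,cv); (28,24,cv); (28,25,cv); (29,11,cv); (29,25,cv); (29,26,cv); (30,24,cv); (30,25,cv); (30,26,cv)


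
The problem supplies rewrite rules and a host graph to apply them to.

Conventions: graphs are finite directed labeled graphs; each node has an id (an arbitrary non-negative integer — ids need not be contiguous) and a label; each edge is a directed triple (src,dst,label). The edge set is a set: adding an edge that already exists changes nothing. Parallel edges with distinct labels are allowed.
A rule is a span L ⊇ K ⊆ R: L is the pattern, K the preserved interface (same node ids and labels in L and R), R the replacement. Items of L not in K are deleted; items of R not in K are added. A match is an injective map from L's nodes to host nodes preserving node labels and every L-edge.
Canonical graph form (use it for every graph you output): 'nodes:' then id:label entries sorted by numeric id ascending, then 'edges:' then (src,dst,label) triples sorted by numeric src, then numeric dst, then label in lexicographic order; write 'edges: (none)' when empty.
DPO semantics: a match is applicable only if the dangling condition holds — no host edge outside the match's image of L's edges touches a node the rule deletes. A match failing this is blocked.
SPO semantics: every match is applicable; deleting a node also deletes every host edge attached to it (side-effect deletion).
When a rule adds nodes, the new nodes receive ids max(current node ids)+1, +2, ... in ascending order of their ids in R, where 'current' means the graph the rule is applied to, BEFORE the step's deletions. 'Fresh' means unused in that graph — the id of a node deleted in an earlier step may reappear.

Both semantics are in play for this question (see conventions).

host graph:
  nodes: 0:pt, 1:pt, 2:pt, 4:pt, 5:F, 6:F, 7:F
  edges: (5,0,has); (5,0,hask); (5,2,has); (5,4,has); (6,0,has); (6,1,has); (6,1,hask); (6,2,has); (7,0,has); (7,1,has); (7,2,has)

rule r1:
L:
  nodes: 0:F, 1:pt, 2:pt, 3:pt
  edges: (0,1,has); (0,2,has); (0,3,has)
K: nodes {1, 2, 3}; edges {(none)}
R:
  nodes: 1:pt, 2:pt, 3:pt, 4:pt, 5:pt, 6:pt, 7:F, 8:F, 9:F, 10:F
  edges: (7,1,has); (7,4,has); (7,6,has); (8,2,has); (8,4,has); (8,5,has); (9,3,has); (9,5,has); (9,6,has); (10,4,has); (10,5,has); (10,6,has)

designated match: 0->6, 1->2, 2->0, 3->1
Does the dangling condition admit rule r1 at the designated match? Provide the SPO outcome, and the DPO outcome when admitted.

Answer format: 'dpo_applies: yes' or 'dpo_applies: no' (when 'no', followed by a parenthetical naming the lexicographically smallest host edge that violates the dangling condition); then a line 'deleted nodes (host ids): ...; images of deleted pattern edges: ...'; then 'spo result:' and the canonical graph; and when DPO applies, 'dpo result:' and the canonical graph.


dpo_applies: no
(the rule deletes node 6, which keeps host edge (6,1,hask) outside the match image — the dangling condition fails, DPO blocks; SPO proceeds and side-deletes such edges)
deleted nodes (host ids): 6; images of deleted pattern edges: (6,0,has); (6,1,has); (6,2,has)
spo result:
nodes: 0:pt, 1:pt, 2:pt, 4:pt, 5:F, 7:F, 8:pt, 9:pt, 10:pt, 11:F, 12:F, 13:F, 14:F
edges: (5,0,has); (5,0,hask); (5,2,has); (5,4,has); (7,0,has); (7,1,has); (7,2,has); (11,2,has); (11,8,has); (11,10,has); (12,0,has); (12,8,has); (12,9,has); (13,1,has); (13,9,has); (13,10,has); (14,8,has); (14,9,has); (14,10,has)


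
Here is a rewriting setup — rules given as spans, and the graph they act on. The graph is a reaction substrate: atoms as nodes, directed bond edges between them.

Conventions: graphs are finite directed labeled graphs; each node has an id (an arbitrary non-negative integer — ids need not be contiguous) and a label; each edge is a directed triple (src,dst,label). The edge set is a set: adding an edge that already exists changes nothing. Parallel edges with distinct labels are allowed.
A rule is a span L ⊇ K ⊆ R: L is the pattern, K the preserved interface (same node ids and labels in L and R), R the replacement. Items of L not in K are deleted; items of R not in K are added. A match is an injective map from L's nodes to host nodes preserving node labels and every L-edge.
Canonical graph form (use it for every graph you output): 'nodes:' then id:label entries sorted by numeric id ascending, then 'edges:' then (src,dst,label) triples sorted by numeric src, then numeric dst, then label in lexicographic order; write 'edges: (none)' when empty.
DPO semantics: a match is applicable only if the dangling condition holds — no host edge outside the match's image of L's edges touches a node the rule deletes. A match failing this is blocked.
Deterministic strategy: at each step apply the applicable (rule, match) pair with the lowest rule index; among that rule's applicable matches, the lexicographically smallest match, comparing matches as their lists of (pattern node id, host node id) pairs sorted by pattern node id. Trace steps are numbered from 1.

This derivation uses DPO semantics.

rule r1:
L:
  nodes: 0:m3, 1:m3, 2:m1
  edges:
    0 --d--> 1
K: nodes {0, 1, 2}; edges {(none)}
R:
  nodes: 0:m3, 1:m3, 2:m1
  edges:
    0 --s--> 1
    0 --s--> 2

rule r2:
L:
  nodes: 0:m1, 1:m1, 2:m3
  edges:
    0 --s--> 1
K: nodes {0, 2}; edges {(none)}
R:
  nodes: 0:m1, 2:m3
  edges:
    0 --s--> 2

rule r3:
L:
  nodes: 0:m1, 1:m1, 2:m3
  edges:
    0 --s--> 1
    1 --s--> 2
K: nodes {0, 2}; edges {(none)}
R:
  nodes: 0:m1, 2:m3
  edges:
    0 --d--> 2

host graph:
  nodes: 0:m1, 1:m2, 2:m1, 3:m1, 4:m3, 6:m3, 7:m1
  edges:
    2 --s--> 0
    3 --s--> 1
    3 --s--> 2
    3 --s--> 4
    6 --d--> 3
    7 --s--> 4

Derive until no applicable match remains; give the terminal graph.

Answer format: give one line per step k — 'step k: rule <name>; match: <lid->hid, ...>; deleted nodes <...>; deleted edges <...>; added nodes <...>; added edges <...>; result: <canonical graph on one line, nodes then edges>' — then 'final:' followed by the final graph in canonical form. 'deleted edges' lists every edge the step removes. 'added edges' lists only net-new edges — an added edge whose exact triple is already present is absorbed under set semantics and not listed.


step 1: rule r2; match: 0->2, 1->0, 2->4; deleted nodes 0; deleted edges (2,0,s); added nodes (none); added edges (2,4,s); result: nodes: 1:m2, 2:m1, 3:m1, 4:m3, 6:m3, 7:m1 edges: (2,4,s); (3,1,s); (3,2,s); (3,4,s); (6,3,d); (7,4,s)
step 2: rule r3; match: 0->3, 1->2, 2->4; deleted nodes 2; deleted edges (2,4,s); (3,2,s); added nodes (none); added edges (3,4,d); result: nodes: 1:m2, 3:m1, 4:m3, 6:m3, 7:m1 edges: (3,1,s); (3,4,d); (3,4,s); (6,3,d); (7,4,s)
final:
nodes: 1:m2, 3:m1, 4:m3, 6:m3, 7:m1
edges: (3,1,s); (3,4,d); (3,4,s); (6,3,d); (7,4,s)


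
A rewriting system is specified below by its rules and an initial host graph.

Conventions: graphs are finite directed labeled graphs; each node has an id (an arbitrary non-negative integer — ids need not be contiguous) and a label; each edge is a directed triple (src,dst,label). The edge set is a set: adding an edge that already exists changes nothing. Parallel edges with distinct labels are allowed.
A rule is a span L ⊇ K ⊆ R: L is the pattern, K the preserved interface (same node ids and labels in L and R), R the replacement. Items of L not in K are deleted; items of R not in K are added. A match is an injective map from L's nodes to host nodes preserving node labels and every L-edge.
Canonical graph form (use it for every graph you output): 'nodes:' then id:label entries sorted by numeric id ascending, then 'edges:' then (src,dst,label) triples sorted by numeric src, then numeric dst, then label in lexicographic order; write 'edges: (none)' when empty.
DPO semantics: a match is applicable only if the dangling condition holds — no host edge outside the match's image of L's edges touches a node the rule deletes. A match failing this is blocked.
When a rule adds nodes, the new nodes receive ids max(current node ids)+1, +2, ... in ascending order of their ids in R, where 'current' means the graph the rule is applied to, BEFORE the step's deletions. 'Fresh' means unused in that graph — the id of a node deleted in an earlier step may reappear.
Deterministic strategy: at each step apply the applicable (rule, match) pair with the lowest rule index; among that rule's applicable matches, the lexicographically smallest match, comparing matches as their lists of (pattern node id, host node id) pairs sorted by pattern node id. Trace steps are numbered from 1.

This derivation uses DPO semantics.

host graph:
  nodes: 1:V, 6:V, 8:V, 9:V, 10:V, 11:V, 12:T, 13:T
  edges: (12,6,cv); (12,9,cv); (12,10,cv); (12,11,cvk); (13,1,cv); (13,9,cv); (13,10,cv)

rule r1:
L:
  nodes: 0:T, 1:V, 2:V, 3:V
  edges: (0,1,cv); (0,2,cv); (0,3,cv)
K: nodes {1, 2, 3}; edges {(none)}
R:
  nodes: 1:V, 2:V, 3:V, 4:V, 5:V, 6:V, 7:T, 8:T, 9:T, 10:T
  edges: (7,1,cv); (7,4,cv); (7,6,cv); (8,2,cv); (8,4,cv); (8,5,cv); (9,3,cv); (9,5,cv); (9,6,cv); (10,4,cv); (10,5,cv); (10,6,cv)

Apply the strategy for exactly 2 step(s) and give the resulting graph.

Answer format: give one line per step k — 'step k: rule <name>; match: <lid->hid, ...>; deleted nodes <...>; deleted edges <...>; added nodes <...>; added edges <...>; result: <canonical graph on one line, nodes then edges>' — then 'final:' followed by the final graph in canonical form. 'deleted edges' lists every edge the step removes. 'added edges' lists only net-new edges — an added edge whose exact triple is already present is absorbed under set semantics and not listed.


step 1: rule r1; match: 0->13, 1->1, 2->9, 3->10; deleted nodes 13; deleted edges (13,1,cv); (13,9,cv); (13,10,cv); added nodes 14, 15, 16, 17, 18, 19, 20; added edges (17,1,cv); (17,14,cv); (17,16,cv); (18,9,cv); (18,14,cv); (18,15,cv); (19,10,cv); (19,15,cv); (19,16,cv); (20,14,cv); (20,15,cv); (20,16,cv); result: nodes: 1:V, 6:V, 8:V, 9:V, 10:V, 11:V, 12:T, 14:V, 15:V, 16:V, 17:T, 18:T, 19:T, 20:T edges: (12,6,cv); (12,9,cv); (12,10,cv); (12,11,cvk); (17,1,cv); (17,14,cv); (17,16,cv); (18,9,cv); (18,14,cv); (18,15,cv); (19,10,cv); (19,15,cv); (19,16,cv); (20,14,cv); (20,15,cv); (20,16,cv)
step 2: rule r1; match: 0->17, 1->1, 2->14, 3->16; deleted nodes 17; deleted edges (17,1,cv); (17,14,cv); (17,16,cv); added nodes 21, 22, 23, 24, 25, 26, 27; added edges (24,1,cv); (24,21,cv); (24,23,cv); (25,14,cv); (25,21,cv); (25,22,cv); (26,16,cv); (26,22,cv); (26,23,cv); (27,21,cv); (27,22,cv); (27,23,cv); result: nodes: 1:V, 6:V, 8:V, 9:V, 10:V, 11:V, 12:T, 14:V, 15:V, 16:V, 18:T, 19:T, 20:T, 21:V, 22:V, 23:V, 24:T, 25:T, 26:T, 27:T edges: (12,6,cv); (12,9,cv); (12,10,cv); (12,11,cvk); (18,9,cv); (18,14,cv); (18,15,cv); (19,10,cv); (19,15,cv); (19,16,cv); (20,14,cv); (20,15,cv); (20,16,cv); (24,1,cv); (24,21,cv); (24,23,cv); (25,14,cv); (25,21,cv); (25,22,cv); (26,16,cv); (26,22,cv); (26,23,cv); (27,21,cv); (27,22,cv); (27,23,cv)
final:
nodes: 1:V, 6:V, 8:V, 9:V, 10:V, 11:V, 12:T, 14:V, 15:V, 16:V, 18:T, 19:T, 20:T, 21:V, 22:V, 23:V, 24:T, 25:T, 26:T, 27:T
edges: (12,6,cv); (12,9,cv); (12,10,cv); (12,11,cvk); (18,9,cv); (18,14,cv); (18,15,cv); (19,10,cv); (19,15,cv); (19,16,cv); (20,14,cv); (20,15,cv); (20,16,cv); (24,1,cv); (24,21,cv); (24,23,cv); (25,14,cv); (25,21,cv); (25,22,cv); (26,16,cv); (26,22,cv); (26,23,cv); (27,21,cv); (27,22,cv); (27,23,cv)


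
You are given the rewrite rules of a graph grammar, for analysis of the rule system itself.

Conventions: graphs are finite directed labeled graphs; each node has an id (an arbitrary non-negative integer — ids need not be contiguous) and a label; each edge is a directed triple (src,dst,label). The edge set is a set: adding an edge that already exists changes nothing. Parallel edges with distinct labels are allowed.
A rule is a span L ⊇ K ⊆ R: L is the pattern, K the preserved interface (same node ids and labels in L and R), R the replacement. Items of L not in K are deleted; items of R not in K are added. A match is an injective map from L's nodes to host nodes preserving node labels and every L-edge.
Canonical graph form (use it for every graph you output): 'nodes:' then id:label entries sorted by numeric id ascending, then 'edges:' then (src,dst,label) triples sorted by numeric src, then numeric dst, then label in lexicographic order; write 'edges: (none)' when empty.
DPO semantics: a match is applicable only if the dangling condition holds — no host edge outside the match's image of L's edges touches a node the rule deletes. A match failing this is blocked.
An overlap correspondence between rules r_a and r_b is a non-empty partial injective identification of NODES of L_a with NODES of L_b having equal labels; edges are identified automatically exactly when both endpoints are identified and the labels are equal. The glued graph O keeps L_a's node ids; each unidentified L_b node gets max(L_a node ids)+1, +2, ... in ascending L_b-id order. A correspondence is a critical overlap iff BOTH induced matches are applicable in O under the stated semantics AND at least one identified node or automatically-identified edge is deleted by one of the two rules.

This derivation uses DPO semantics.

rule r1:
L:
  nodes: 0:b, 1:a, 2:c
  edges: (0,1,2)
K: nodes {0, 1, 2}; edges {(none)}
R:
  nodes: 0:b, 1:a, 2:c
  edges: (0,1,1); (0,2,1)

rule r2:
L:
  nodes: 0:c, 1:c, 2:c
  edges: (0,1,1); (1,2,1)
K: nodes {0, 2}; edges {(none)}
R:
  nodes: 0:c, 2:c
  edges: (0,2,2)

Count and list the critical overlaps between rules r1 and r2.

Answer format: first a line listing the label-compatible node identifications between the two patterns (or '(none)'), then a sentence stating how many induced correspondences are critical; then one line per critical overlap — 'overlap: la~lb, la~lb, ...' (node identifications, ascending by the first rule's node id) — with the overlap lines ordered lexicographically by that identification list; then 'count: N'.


label-compatible node identifications between L(r1) and L(r2): 2~0, 2~1, 2~2
1 of the induced correspondences is a critical overlap of r1 and r2.
overlap: 2~1
count: 1


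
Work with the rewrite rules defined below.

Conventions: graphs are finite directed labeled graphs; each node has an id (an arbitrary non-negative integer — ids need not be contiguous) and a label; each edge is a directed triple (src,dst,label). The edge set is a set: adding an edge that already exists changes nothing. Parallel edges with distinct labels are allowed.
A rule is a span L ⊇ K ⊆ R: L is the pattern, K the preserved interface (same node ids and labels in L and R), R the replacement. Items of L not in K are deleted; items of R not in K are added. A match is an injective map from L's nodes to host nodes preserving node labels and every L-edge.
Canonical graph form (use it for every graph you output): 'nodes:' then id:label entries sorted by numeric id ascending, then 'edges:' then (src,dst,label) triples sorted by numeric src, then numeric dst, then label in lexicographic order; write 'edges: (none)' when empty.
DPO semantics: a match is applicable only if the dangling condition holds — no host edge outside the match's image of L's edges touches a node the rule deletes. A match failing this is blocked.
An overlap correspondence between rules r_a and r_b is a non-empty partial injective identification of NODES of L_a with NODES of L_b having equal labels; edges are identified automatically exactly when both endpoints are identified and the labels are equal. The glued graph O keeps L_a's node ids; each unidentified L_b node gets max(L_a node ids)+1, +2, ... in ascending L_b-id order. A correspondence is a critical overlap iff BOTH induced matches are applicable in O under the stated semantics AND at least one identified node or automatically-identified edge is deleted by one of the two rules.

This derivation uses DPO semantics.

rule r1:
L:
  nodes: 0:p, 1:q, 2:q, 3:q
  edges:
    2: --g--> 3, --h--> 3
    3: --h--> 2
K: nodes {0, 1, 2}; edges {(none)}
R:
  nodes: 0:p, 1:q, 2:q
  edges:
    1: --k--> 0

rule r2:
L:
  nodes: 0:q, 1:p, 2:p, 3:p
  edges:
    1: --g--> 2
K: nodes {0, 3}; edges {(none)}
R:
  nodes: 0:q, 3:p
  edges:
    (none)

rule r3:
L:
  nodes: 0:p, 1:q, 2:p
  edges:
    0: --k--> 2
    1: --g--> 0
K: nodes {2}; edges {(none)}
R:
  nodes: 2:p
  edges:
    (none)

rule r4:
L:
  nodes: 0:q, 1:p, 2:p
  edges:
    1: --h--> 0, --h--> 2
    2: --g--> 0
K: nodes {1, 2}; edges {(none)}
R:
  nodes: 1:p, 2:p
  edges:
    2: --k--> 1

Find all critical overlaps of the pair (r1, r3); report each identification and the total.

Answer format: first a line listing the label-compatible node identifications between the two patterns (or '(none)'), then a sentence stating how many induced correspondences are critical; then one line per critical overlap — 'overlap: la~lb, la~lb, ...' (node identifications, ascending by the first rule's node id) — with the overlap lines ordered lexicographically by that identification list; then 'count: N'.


label-compatible node identifications between L(r1) and L(r3): 0~0, 0~2, 1~1, 2~1, 3~1
4 of the induced correspondences are critical overlaps of r1 and r3.
overlap: 0~0
overlap: 0~0, 1~1
overlap: 0~2, 1~1
overlap: 1~1
count: 4
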